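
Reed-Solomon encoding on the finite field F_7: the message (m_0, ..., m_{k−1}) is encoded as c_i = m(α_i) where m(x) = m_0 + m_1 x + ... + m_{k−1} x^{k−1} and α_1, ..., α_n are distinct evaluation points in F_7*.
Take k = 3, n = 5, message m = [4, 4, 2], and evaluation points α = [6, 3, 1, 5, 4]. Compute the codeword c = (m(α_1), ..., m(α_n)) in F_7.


c = [2, 6, 3, 4, 3]

Message polynomial: m(x) = 4 + 4·x + 2·x^2 (mod 7).
For each evaluation point α_i, compute m(α_i) mod 7:
  α_1 = 6: Horner steps 2 → 2 → 2, so m(6) = 2.
  α_2 = 3: Horner steps 2 → 3 → 6, so m(3) = 6.
  α_3 = 1: Horner steps 2 → 6 → 3, so m(1) = 3.
  α_4 = 5: Horner steps 2 → 0 → 4, so m(5) = 4.
  α_5 = 4: Horner steps 2 → 5 → 3, so m(4) = 3.
Codeword c = [2, 6, 3, 4, 3] ∈ F_7^5.


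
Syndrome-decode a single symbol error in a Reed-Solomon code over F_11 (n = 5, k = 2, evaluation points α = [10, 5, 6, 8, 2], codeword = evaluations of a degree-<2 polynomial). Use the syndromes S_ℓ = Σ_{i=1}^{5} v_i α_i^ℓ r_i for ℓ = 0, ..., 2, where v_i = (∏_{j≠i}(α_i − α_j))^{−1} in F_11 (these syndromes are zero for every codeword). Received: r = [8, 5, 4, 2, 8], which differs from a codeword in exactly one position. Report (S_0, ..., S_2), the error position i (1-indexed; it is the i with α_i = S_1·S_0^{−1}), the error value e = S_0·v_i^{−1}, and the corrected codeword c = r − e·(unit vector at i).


S = (8, 3, 8), error at position 1, error magnitude e = 8, c = [0, 5, 4, 2, 8].

Step 1: column multipliers v_i = (∏_{j≠i}(α_i − α_j))^{−1} mod 11.
  i = 1 (α = 10): (10−5)(10−6)(10−8)(10−2) = 5·4·2·8 = 320 ≡ 1, so v_1 = 1^{−1} = 1 (mod 11).
  i = 2 (α = 5): (5−10)(5−6)(5−8)(5−2) = (−5)·(−1)·(−3)·3 = −45 ≡ 10, so v_2 = 10^{−1} = 10 (mod 11).
  i = 3 (α = 6): (6−10)(6−5)(6−8)(6−2) = (−4)·1·(−2)·4 = 32 ≡ 10, so v_3 = 10^{−1} = 10 (mod 11).
  i = 4 (α = 8): (8−10)(8−5)(8−6)(8−2) = (−2)·3·2·6 = −72 ≡ 5, so v_4 = 5^{−1} = 9 (mod 11).
  i = 5 (α = 2): (2−10)(2−5)(2−6)(2−8) = (−8)·(−3)·(−4)·(−6) = 576 ≡ 4, so v_5 = 4^{−1} = 3 (mod 11).
  v = [1, 10, 10, 9, 3].
Step 2: syndromes of r = [8, 5, 4, 2, 8] (all sums mod 11).
  S_0 = Σ v_i r_i = 1·8 + 10·5 + 10·4 + 9·2 + 3·8 = 140 ≡ 8.
  S_1 = Σ v_i α_i r_i = 1·10·8 + 10·5·5 + 10·6·4 + 9·8·2 + 3·2·8 = 762 ≡ 3.
  α_i^2 mod 11 = [1, 3, 3, 9, 4].
  S_2 = Σ v_i α_i^2 r_i = 1·1·8 + 10·3·5 + 10·3·4 + 9·9·2 + 3·4·8 = 536 ≡ 8.
  S = (8, 3, 8) ≠ 0, so r is not a codeword (an error is present).
Step 3: locate the error. For a single error e at position i, S_ℓ = v_i·e·α_i^ℓ, so α_err = S_1/S_0.
  S_0^{−1} = 8^{−1} = 7 (mod 11), so α_err = 3·7 = 21 ≡ 10 = α_1. Error position i = 1.
  Consistency check: S_2/S_1 = 8·4 = 32 ≡ 10 = α_err ✓ (single-error assumption holds).
Step 4: error magnitude e = S_0/v_1 = S_0·∏_{j≠1}(α_1 − α_j) = 8·1 = 8 ≡ 8 (mod 11).
Step 5: correct position 1: c_1 = r_1 − e = 8 − 8 ≡ 0 (mod 11). Hence c = [0, 5, 4, 2, 8].
  Check: interpolating c through the α_i gives m(x) = 10 + 10·x (degree < 2) with m(α_i) = c_i for every i, so c is indeed a codeword.


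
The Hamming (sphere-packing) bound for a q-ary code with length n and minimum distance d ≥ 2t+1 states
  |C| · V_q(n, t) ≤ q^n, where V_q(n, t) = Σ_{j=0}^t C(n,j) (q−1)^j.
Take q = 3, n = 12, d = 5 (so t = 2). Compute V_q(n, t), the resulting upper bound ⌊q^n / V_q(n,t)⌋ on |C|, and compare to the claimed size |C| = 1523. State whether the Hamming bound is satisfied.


V_q(n, t) = 289, q^n = 531441, Hamming bound = 1838, |C| = 1523 ≤ bound (satisfied).

Step 1: Compute V_q(n, t) = Σ_{j=0}^2 C(n, j) (q−1)^j.
  j = 0: C(12,0)·(2)^0 = 1·1 = 1.
  j = 1: C(12,1)·(2)^1 = 12·2 = 24.
  j = 2: C(12,2)·(2)^2 = 66·4 = 264.
  V_q(n, t) = 1 + 24 + 264 = 289.
Step 2: q^n = 3^12 = 531441.
Step 3: Hamming bound ⌊q^n / V_q(n,t)⌋ = ⌊531441/289⌋ = 1838.
Step 4: Compare |C| = 1523 to 1838: satisfied.
The claimed |C| lies below the Hamming bound.


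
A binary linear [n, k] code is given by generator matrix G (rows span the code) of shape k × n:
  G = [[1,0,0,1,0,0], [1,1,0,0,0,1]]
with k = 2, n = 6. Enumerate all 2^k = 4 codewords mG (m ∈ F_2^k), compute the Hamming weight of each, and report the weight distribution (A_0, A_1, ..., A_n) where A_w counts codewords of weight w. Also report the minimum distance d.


Weight distribution: A_0 = 1, A_2 = 1, A_3 = 2. Minimum distance d = 2.

Enumerate all 2^2 = 4 messages m ∈ F_2^2.
For each, compute codeword c = mG in F_2^6, then tally its weight.
  m = 00 → c = 000000, weight = 0.
  m = 10 → c = 100100, weight = 2.
  m = 01 → c = 110001, weight = 3.
  m = 11 → c = 010101, weight = 3.
Tally weights:
  weight 0: 1 codewords.
  weight 2: 1 codewords.
  weight 3: 2 codewords.
Minimum distance d = smallest w > 0 with A_w > 0 = 2.
Sanity: Σ A_w = 4 = 2^2 = 4 ✓.


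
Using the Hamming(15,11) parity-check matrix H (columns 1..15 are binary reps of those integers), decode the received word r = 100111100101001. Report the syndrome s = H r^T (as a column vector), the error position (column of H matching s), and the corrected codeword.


s = (1, 0, 0, 0)^T, error position = 8, corrected codeword c = 100111110101001

Compute s = H r^T mod 2 one row at a time:
  s_1 = 0 + 0 + 1 + 0 + 1 + 0 + 0 + 1 = 3 ≡ 1 (mod 2).
  s_2 = 1 + 1 + 1 + 1 + 1 + 0 + 0 + 1 = 6 ≡ 0 (mod 2).
  s_3 = 0 + 0 + 1 + 1 + 1 + 0 + 0 + 1 = 4 ≡ 0 (mod 2).
  s_4 = 1 + 0 + 1 + 1 + 0 + 0 + 0 + 1 = 4 ≡ 0 (mod 2).
s = (1, 0, 0, 0)^T — this equals column 8 of H (binary 1000), so error is at position 8.
Correct: flip bit 8 of r = 100111100101001 to get c = 100111110101001.


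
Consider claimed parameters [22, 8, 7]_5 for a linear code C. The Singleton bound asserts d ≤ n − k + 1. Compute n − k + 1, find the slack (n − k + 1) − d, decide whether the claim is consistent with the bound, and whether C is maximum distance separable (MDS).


Singleton RHS = n − k + 1 = 15, slack = 8, bound satisfied, not MDS.

Singleton bound: d ≤ n − k + 1.
Here n = 22, k = 8, so n − k + 1 = 15.
Given d = 7, check d ≤ 15: YES.
Slack = (n − k + 1) − d = 8.
The code is NOT MDS (slack = 8 > 0).
Description: the claimed parameters are [22, 8, 7]_5; such a code would be non-MDS.


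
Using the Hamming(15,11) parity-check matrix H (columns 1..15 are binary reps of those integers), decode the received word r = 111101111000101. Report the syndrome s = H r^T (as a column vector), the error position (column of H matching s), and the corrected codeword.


s = (0, 1, 1, 0)^T, error position = 6, corrected codeword c = 111100111000101

Compute s = H r^T mod 2 one row at a time:
  s_1 = 1 + 1 + 0 + 0 + 0 + 1 + 0 + 1 = 4 ≡ 0 (mod 2).
  s_2 = 1 + 0 + 1 + 1 + 0 + 1 + 0 + 1 = 5 ≡ 1 (mod 2).
  s_3 = 1 + 1 + 1 + 1 + 0 + 0 + 0 + 1 = 5 ≡ 1 (mod 2).
  s_4 = 1 + 1 + 0 + 1 + 1 + 0 + 1 + 1 = 6 ≡ 0 (mod 2).
s = (0, 1, 1, 0)^T — this equals column 6 of H (binary 0110), so error is at position 6.
Correct: flip bit 6 of r = 111101111000101 to get c = 111100111000101.


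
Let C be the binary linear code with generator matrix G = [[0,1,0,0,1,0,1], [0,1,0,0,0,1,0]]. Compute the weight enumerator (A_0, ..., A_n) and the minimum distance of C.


Weight distribution: A_0 = 1, A_2 = 1, A_3 = 2. Minimum distance d = 2.

Enumerate all 2^2 = 4 messages m ∈ F_2^2.
For each, compute codeword c = mG in F_2^7, then tally its weight.
  m = 00 → c = 0000000, weight = 0.
  m = 10 → c = 0100101, weight = 3.
  m = 01 → c = 0100010, weight = 2.
  m = 11 → c = 0000111, weight = 3.
Tally weights:
  weight 0: 1 codewords.
  weight 2: 1 codewords.
  weight 3: 2 codewords.
Minimum distance d = smallest w > 0 with A_w > 0 = 2.
Sanity: Σ A_w = 4 = 2^2 = 4 ✓.


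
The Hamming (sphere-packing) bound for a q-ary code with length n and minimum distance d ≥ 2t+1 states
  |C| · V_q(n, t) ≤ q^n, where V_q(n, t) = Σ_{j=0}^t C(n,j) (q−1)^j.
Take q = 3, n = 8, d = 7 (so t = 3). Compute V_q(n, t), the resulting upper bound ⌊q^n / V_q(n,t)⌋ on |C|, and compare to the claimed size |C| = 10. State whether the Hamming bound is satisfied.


V_q(n, t) = 577, q^n = 6561, Hamming bound = 11, |C| = 10 ≤ bound (satisfied).

Step 1: Compute V_q(n, t) = Σ_{j=0}^3 C(n, j) (q−1)^j.
  j = 0: C(8,0)·(2)^0 = 1·1 = 1.
  j = 1: C(8,1)·(2)^1 = 8·2 = 16.
  j = 2: C(8,2)·(2)^2 = 28·4 = 112.
  j = 3: C(8,3)·(2)^3 = 56·8 = 448.
  V_q(n, t) = 1 + 16 + 112 + 448 = 577.
Step 2: q^n = 3^8 = 6561.
Step 3: Hamming bound ⌊q^n / V_q(n,t)⌋ = ⌊6561/577⌋ = 11.
Step 4: Compare |C| = 10 to 11: satisfied.
The claimed |C| lies below the Hamming bound.


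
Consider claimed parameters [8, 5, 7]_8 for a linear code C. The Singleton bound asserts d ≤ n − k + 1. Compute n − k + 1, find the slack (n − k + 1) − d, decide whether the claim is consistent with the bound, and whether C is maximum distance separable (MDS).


Singleton RHS = n − k + 1 = 4, slack = -3, bound violated (no such code; not MDS).

Singleton bound: d ≤ n − k + 1.
Here n = 8, k = 5, so n − k + 1 = 4.
Given d = 7, check d ≤ 4: NO.
Slack = (n − k + 1) − d = -3.
The slack is negative: d = 7 exceeds n − k + 1 = 4 by 3, so the Singleton bound is violated and no linear [8, 5, 7]_8 code can exist. In particular it is not MDS (MDS requires d = n − k + 1 exactly).
Description: the claimed parameters are [8, 5, 7]_8; such a code would be impossible (violates the Singleton bound).


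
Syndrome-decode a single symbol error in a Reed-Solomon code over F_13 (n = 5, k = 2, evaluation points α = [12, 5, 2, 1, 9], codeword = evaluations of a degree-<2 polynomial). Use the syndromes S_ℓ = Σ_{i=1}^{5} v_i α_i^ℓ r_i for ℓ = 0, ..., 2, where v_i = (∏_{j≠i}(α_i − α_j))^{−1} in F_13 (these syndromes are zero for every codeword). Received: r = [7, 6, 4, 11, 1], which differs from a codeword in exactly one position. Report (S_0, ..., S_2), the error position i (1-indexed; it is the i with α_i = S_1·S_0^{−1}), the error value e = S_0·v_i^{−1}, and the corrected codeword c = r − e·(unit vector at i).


S = (11, 9, 5), error at position 3, error magnitude e = 4, c = [7, 6, 0, 11, 1].

Step 1: column multipliers v_i = (∏_{j≠i}(α_i − α_j))^{−1} mod 13.
  i = 1 (α = 12): (12−5)(12−2)(12−1)(12−9) = 7·10·11·3 = 2310 ≡ 9, so v_1 = 9^{−1} = 3 (mod 13).
  i = 2 (α = 5): (5−12)(5−2)(5−1)(5−9) = (−7)·3·4·(−4) = 336 ≡ 11, so v_2 = 11^{−1} = 6 (mod 13).
  i = 3 (α = 2): (2−12)(2−5)(2−1)(2−9) = (−10)·(−3)·1·(−7) = −210 ≡ 11, so v_3 = 11^{−1} = 6 (mod 13).
  i = 4 (α = 1): (1−12)(1−5)(1−2)(1−9) = (−11)·(−4)·(−1)·(−8) = 352 ≡ 1, so v_4 = 1^{−1} = 1 (mod 13).
  i = 5 (α = 9): (9−12)(9−5)(9−2)(9−1) = (−3)·4·7·8 = −672 ≡ 4, so v_5 = 4^{−1} = 10 (mod 13).
  v = [3, 6, 6, 1, 10].
Step 2: syndromes of r = [7, 6, 4, 11, 1] (all sums mod 13).
  S_0 = Σ v_i r_i = 3·7 + 6·6 + 6·4 + 1·11 + 10·1 = 102 ≡ 11.
  S_1 = Σ v_i α_i r_i = 3·12·7 + 6·5·6 + 6·2·4 + 1·1·11 + 10·9·1 = 581 ≡ 9.
  α_i^2 mod 13 = [1, 12, 4, 1, 3].
  S_2 = Σ v_i α_i^2 r_i = 3·1·7 + 6·12·6 + 6·4·4 + 1·1·11 + 10·3·1 = 590 ≡ 5.
  S = (11, 9, 5) ≠ 0, so r is not a codeword (an error is present).
Step 3: locate the error. For a single error e at position i, S_ℓ = v_i·e·α_i^ℓ, so α_err = S_1/S_0.
  S_0^{−1} = 11^{−1} = 6 (mod 13), so α_err = 9·6 = 54 ≡ 2 = α_3. Error position i = 3.
  Consistency check: S_2/S_1 = 5·3 = 15 ≡ 2 = α_err ✓ (single-error assumption holds).
Step 4: error magnitude e = S_0/v_3 = S_0·∏_{j≠3}(α_3 − α_j) = 11·11 = 121 ≡ 4 (mod 13).
Step 5: correct position 3: c_3 = r_3 − e = 4 − 4 ≡ 0 (mod 13). Hence c = [7, 6, 0, 11, 1].
  Check: interpolating c through the α_i gives m(x) = 9 + 2·x (degree < 2) with m(α_i) = c_i for every i, so c is indeed a codeword.


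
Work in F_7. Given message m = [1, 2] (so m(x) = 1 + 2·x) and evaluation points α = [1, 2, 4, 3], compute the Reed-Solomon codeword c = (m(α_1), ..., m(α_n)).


c = [3, 5, 2, 0]

Message polynomial: m(x) = 1 + 2·x (mod 7).
For each evaluation point α_i, compute m(α_i) mod 7:
  α_1 = 1: Horner steps 2 → 3, so m(1) = 3.
  α_2 = 2: Horner steps 2 → 5, so m(2) = 5.
  α_3 = 4: Horner steps 2 → 2, so m(4) = 2.
  α_4 = 3: Horner steps 2 → 0, so m(3) = 0.
Codeword c = [3, 5, 2, 0] ∈ F_7^4.


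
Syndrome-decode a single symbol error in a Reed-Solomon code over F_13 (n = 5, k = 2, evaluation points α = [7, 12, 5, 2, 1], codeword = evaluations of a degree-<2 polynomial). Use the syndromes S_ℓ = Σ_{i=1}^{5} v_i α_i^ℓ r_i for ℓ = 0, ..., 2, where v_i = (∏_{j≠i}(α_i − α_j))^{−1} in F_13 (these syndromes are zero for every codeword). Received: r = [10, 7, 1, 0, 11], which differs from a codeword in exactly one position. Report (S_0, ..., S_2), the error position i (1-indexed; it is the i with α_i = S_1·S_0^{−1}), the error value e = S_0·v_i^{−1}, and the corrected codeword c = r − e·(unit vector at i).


S = (5, 12, 8), error at position 3, error magnitude e = 8, c = [10, 7, 6, 0, 11].

Step 1: column multipliers v_i = (∏_{j≠i}(α_i − α_j))^{−1} mod 13.
  i = 1 (α = 7): (7−12)(7−5)(7−2)(7−1) = (−5)·2·5·6 = −300 ≡ 12, so v_1 = 12^{−1} = 12 (mod 13).
  i = 2 (α = 12): (12−7)(12−5)(12−2)(12−1) = 5·7·10·11 = 3850 ≡ 2, so v_2 = 2^{−1} = 7 (mod 13).
  i = 3 (α = 5): (5−7)(5−12)(5−2)(5−1) = (−2)·(−7)·3·4 = 168 ≡ 12, so v_3 = 12^{−1} = 12 (mod 13).
  i = 4 (α = 2): (2−7)(2−12)(2−5)(2−1) = (−5)·(−10)·(−3)·1 = −150 ≡ 6, so v_4 = 6^{−1} = 11 (mod 13).
  i = 5 (α = 1): (1−7)(1−12)(1−5)(1−2) = (−6)·(−11)·(−4)·(−1) = 264 ≡ 4, so v_5 = 4^{−1} = 10 (mod 13).
  v = [12, 7, 12, 11, 10].
Step 2: syndromes of r = [10, 7, 1, 0, 11] (all sums mod 13).
  S_0 = Σ v_i r_i = 12·10 + 7·7 + 12·1 + 11·0 + 10·11 = 291 ≡ 5.
  S_1 = Σ v_i α_i r_i = 12·7·10 + 7·12·7 + 12·5·1 + 11·2·0 + 10·1·11 = 1598 ≡ 12.
  α_i^2 mod 13 = [10, 1, 12, 4, 1].
  S_2 = Σ v_i α_i^2 r_i = 12·10·10 + 7·1·7 + 12·12·1 + 11·4·0 + 10·1·11 = 1503 ≡ 8.
  S = (5, 12, 8) ≠ 0, so r is not a codeword (an error is present).
Step 3: locate the error. For a single error e at position i, S_ℓ = v_i·e·α_i^ℓ, so α_err = S_1/S_0.
  S_0^{−1} = 5^{−1} = 8 (mod 13), so α_err = 12·8 = 96 ≡ 5 = α_3. Error position i = 3.
  Consistency check: S_2/S_1 = 8·12 = 96 ≡ 5 = α_err ✓ (single-error assumption holds).
Step 4: error magnitude e = S_0/v_3 = S_0·∏_{j≠3}(α_3 − α_j) = 5·12 = 60 ≡ 8 (mod 13).
Step 5: correct position 3: c_3 = r_3 − e = 1 − 8 ≡ 6 (mod 13). Hence c = [10, 7, 6, 0, 11].
  Check: interpolating c through the α_i gives m(x) = 9 + 2·x (degree < 2) with m(α_i) = c_i for every i, so c is indeed a codeword.


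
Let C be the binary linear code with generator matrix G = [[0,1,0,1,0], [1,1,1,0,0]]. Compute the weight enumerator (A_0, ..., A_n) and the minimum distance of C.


Weight distribution: A_0 = 1, A_2 = 1, A_3 = 2. Minimum distance d = 2.

Enumerate all 2^2 = 4 messages m ∈ F_2^2.
For each, compute codeword c = mG in F_2^5, then tally its weight.
  m = 00 → c = 00000, weight = 0.
  m = 10 → c = 01010, weight = 2.
  m = 01 → c = 11100, weight = 3.
  m = 11 → c = 10110, weight = 3.
Tally weights:
  weight 0: 1 codewords.
  weight 2: 1 codewords.
  weight 3: 2 codewords.
Minimum distance d = smallest w > 0 with A_w > 0 = 2.
Sanity: Σ A_w = 4 = 2^2 = 4 ✓.


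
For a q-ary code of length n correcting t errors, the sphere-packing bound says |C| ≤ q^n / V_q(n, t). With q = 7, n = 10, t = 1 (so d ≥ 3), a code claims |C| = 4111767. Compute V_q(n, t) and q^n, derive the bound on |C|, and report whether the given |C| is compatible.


V_q(n, t) = 61, q^n = 282475249, Hamming bound = 4630741, |C| = 4111767 ≤ bound (satisfied).

Step 1: Compute V_q(n, t) = Σ_{j=0}^1 C(n, j) (q−1)^j.
  j = 0: C(10,0)·(6)^0 = 1·1 = 1.
  j = 1: C(10,1)·(6)^1 = 10·6 = 60.
  V_q(n, t) = 1 + 60 = 61.
Step 2: q^n = 7^10 = 282475249.
Step 3: Hamming bound ⌊q^n / V_q(n,t)⌋ = ⌊282475249/61⌋ = 4630741.
Step 4: Compare |C| = 4111767 to 4630741: satisfied.
The claimed |C| lies below the Hamming bound.


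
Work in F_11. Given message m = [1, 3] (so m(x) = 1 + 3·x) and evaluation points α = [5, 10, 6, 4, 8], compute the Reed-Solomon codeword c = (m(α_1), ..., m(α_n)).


c = [5, 9, 8, 2, 3]

Message polynomial: m(x) = 1 + 3·x (mod 11).
For each evaluation point α_i, compute m(α_i) mod 11:
  α_1 = 5: Horner steps 3 → 5, so m(5) = 5.
  α_2 = 10: Horner steps 3 → 9, so m(10) = 9.
  α_3 = 6: Horner steps 3 → 8, so m(6) = 8.
  α_4 = 4: Horner steps 3 → 2, so m(4) = 2.
  α_5 = 8: Horner steps 3 → 3, so m(8) = 3.
Codeword c = [5, 9, 8, 2, 3] ∈ F_11^5.


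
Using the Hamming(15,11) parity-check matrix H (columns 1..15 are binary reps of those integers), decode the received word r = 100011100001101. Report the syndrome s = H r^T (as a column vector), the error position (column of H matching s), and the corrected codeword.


s = (1, 0, 1, 1)^T, error position = 11, corrected codeword c = 100011100011101

Compute s = H r^T mod 2 one row at a time:
  s_1 = 0 + 0 + 0 + 0 + 1 + 1 + 0 + 1 = 3 ≡ 1 (mod 2).
  s_2 = 0 + 1 + 1 + 1 + 1 + 1 + 0 + 1 = 6 ≡ 0 (mod 2).
  s_3 = 0 + 0 + 1 + 1 + 0 + 0 + 0 + 1 = 3 ≡ 1 (mod 2).
  s_4 = 1 + 0 + 1 + 1 + 0 + 0 + 1 + 1 = 5 ≡ 1 (mod 2).
s = (1, 0, 1, 1)^T — this equals column 11 of H (binary 1011), so error is at position 11.
Correct: flip bit 11 of r = 100011100001101 to get c = 100011100011101.


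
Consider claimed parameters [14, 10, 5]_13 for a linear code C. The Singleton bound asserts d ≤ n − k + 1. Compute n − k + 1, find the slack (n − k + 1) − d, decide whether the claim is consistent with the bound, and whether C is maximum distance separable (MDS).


Singleton RHS = n − k + 1 = 5, slack = 0, bound satisfied, MDS.

Singleton bound: d ≤ n − k + 1.
Here n = 14, k = 10, so n − k + 1 = 5.
Given d = 5, check d ≤ 5: YES.
Slack = (n − k + 1) − d = 0.
The code is MDS (slack = 0).
Description: the claimed parameters are [14, 10, 5]_13; such a code would be MDS (meets Singleton bound).


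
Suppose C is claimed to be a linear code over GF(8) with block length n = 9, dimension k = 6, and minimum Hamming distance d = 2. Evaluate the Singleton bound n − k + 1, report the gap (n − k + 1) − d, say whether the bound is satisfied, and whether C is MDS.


Singleton RHS = n − k + 1 = 4, slack = 2, bound satisfied, not MDS.

Singleton bound: d ≤ n − k + 1.
Here n = 9, k = 6, so n − k + 1 = 4.
Given d = 2, check d ≤ 4: YES.
Slack = (n − k + 1) − d = 2.
The code is NOT MDS (slack = 2 > 0).
Description: the claimed parameters are [9, 6, 2]_8; such a code would be non-MDS.


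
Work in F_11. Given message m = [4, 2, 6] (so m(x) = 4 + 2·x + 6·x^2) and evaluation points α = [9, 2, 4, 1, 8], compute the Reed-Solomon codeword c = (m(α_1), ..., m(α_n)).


c = [2, 10, 9, 1, 8]

Message polynomial: m(x) = 4 + 2·x + 6·x^2 (mod 11).
For each evaluation point α_i, compute m(α_i) mod 11:
  α_1 = 9: Horner steps 6 → 1 → 2, so m(9) = 2.
  α_2 = 2: Horner steps 6 → 3 → 10, so m(2) = 10.
  α_3 = 4: Horner steps 6 → 4 → 9, so m(4) = 9.
  α_4 = 1: Horner steps 6 → 8 → 1, so m(1) = 1.
  α_5 = 8: Horner steps 6 → 6 → 8, so m(8) = 8.
Codeword c = [2, 10, 9, 1, 8] ∈ F_11^5.


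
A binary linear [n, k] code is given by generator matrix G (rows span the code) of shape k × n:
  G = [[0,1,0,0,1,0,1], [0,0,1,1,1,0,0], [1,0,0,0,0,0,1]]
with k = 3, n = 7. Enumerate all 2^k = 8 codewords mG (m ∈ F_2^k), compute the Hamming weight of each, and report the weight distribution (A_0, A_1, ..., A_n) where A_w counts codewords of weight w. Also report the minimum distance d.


Weight distribution: A_0 = 1, A_2 = 1, A_3 = 3, A_4 = 2, A_5 = 1. Minimum distance d = 2.

Enumerate all 2^3 = 8 messages m ∈ F_2^3.
For each, compute codeword c = mG in F_2^7, then tally its weight.
  m = 000 → c = 0000000, weight = 0.
  m = 100 → c = 0100101, weight = 3.
  m = 010 → c = 0011100, weight = 3.
  m = 110 → c = 0111001, weight = 4.
  m = 001 → c = 1000001, weight = 2.
  m = 101 → c = 1100100, weight = 3.
  m = 011 → c = 1011101, weight = 5.
  m = 111 → c = 1111000, weight = 4.
Tally weights:
  weight 0: 1 codewords.
  weight 2: 1 codewords.
  weight 3: 3 codewords.
  weight 4: 2 codewords.
  weight 5: 1 codewords.
Minimum distance d = smallest w > 0 with A_w > 0 = 2.
Sanity: Σ A_w = 8 = 2^3 = 8 ✓.


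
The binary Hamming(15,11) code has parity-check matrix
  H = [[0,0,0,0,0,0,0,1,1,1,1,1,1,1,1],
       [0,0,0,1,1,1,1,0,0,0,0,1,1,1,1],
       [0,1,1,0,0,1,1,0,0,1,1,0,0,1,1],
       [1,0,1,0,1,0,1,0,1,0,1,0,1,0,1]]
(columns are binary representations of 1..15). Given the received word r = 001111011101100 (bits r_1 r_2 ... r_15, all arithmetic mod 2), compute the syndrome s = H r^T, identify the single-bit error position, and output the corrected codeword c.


s = (1, 1, 1, 0)^T, error position = 14, corrected codeword c = 001111011101110

Compute s = H r^T mod 2 one row at a time:
  s_1 = 1 + 1 + 1 + 0 + 1 + 1 + 0 + 0 = 5 ≡ 1 (mod 2).
  s_2 = 1 + 1 + 1 + 0 + 1 + 1 + 0 + 0 = 5 ≡ 1 (mod 2).
  s_3 = 0 + 1 + 1 + 0 + 1 + 0 + 0 + 0 = 3 ≡ 1 (mod 2).
  s_4 = 0 + 1 + 1 + 0 + 1 + 0 + 1 + 0 = 4 ≡ 0 (mod 2).
s = (1, 1, 1, 0)^T — this equals column 14 of H (binary 1110), so error is at position 14.
Correct: flip bit 14 of r = 001111011101100 to get c = 001111011101110.


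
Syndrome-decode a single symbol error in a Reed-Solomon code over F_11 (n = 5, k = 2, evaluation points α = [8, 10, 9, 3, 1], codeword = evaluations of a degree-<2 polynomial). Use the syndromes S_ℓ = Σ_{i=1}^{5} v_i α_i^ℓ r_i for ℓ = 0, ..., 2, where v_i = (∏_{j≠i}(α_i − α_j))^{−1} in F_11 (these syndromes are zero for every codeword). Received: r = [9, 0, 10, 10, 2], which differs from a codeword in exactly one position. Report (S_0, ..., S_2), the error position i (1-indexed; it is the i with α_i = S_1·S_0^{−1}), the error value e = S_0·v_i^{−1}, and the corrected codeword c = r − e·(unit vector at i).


S = (8, 2, 6), error at position 4, error magnitude e = 6, c = [9, 0, 10, 4, 2].

Step 1: column multipliers v_i = (∏_{j≠i}(α_i − α_j))^{−1} mod 11.
  i = 1 (α = 8): (8−10)(8−9)(8−3)(8−1) = (−2)·(−1)·5·7 = 70 ≡ 4, so v_1 = 4^{−1} = 3 (mod 11).
  i = 2 (α = 10): (10−8)(10−9)(10−3)(10−1) = 2·1·7·9 = 126 ≡ 5, so v_2 = 5^{−1} = 9 (mod 11).
  i = 3 (α = 9): (9−8)(9−10)(9−3)(9−1) = 1·(−1)·6·8 = −48 ≡ 7, so v_3 = 7^{−1} = 8 (mod 11).
  i = 4 (α = 3): (3−8)(3−10)(3−9)(3−1) = (−5)·(−7)·(−6)·2 = −420 ≡ 9, so v_4 = 9^{−1} = 5 (mod 11).
  i = 5 (α = 1): (1−8)(1−10)(1−9)(1−3) = (−7)·(−9)·(−8)·(−2) = 1008 ≡ 7, so v_5 = 7^{−1} = 8 (mod 11).
  v = [3, 9, 8, 5, 8].
Step 2: syndromes of r = [9, 0, 10, 10, 2] (all sums mod 11).
  S_0 = Σ v_i r_i = 3·9 + 9·0 + 8·10 + 5·10 + 8·2 = 173 ≡ 8.
  S_1 = Σ v_i α_i r_i = 3·8·9 + 9·10·0 + 8·9·10 + 5·3·10 + 8·1·2 = 1102 ≡ 2.
  α_i^2 mod 11 = [9, 1, 4, 9, 1].
  S_2 = Σ v_i α_i^2 r_i = 3·9·9 + 9·1·0 + 8·4·10 + 5·9·10 + 8·1·2 = 1029 ≡ 6.
  S = (8, 2, 6) ≠ 0, so r is not a codeword (an error is present).
Step 3: locate the error. For a single error e at position i, S_ℓ = v_i·e·α_i^ℓ, so α_err = S_1/S_0.
  S_0^{−1} = 8^{−1} = 7 (mod 11), so α_err = 2·7 = 14 ≡ 3 = α_4. Error position i = 4.
  Consistency check: S_2/S_1 = 6·6 = 36 ≡ 3 = α_err ✓ (single-error assumption holds).
Step 4: error magnitude e = S_0/v_4 = S_0·∏_{j≠4}(α_4 − α_j) = 8·9 = 72 ≡ 6 (mod 11).
Step 5: correct position 4: c_4 = r_4 − e = 10 − 6 ≡ 4 (mod 11). Hence c = [9, 0, 10, 4, 2].
  Check: interpolating c through the α_i gives m(x) = 1 + 1·x (degree < 2) with m(α_i) = c_i for every i, so c is indeed a codeword.


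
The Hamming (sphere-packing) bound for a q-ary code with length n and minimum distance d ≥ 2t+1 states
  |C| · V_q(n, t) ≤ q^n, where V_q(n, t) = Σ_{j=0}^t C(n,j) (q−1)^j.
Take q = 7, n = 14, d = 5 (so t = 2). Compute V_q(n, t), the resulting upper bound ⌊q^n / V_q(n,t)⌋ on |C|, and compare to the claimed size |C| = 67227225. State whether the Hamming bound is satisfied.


V_q(n, t) = 3361, q^n = 678223072849, Hamming bound = 201792047, |C| = 67227225 ≤ bound (satisfied).

Step 1: Compute V_q(n, t) = Σ_{j=0}^2 C(n, j) (q−1)^j.
  j = 0: C(14,0)·(6)^0 = 1·1 = 1.
  j = 1: C(14,1)·(6)^1 = 14·6 = 84.
  j = 2: C(14,2)·(6)^2 = 91·36 = 3276.
  V_q(n, t) = 1 + 84 + 3276 = 3361.
Step 2: q^n = 7^14 = 678223072849.
Step 3: Hamming bound ⌊q^n / V_q(n,t)⌋ = ⌊678223072849/3361⌋ = 201792047.
Step 4: Compare |C| = 67227225 to 201792047: satisfied.
The claimed |C| lies below the Hamming bound.


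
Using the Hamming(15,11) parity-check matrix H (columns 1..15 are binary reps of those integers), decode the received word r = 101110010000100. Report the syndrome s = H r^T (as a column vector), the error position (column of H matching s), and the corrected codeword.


s = (0, 1, 1, 0)^T, error position = 6, corrected codeword c = 101111010000100

Compute s = H r^T mod 2 one row at a time:
  s_1 = 1 + 0 + 0 + 0 + 0 + 1 + 0 + 0 = 2 ≡ 0 (mod 2).
  s_2 = 1 + 1 + 0 + 0 + 0 + 1 + 0 + 0 = 3 ≡ 1 (mod 2).
  s_3 = 0 + 1 + 0 + 0 + 0 + 0 + 0 + 0 = 1 ≡ 1 (mod 2).
  s_4 = 1 + 1 + 1 + 0 + 0 + 0 + 1 + 0 = 4 ≡ 0 (mod 2).
s = (0, 1, 1, 0)^T — this equals column 6 of H (binary 0110), so error is at position 6.
Correct: flip bit 6 of r = 101110010000100 to get c = 101111010000100.


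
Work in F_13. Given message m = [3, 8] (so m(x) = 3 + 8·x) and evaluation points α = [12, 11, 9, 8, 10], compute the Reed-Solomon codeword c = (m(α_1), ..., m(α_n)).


c = [8, 0, 10, 2, 5]

Message polynomial: m(x) = 3 + 8·x (mod 13).
For each evaluation point α_i, compute m(α_i) mod 13:
  α_1 = 12: Horner steps 8 → 8, so m(12) = 8.
  α_2 = 11: Horner steps 8 → 0, so m(11) = 0.
  α_3 = 9: Horner steps 8 → 10, so m(9) = 10.
  α_4 = 8: Horner steps 8 → 2, so m(8) = 2.
  α_5 = 10: Horner steps 8 → 5, so m(10) = 5.
Codeword c = [8, 0, 10, 2, 5] ∈ F_13^5.


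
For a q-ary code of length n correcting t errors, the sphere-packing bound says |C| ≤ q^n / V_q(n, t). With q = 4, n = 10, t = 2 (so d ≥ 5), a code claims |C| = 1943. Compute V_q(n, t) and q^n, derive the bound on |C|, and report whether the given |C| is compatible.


V_q(n, t) = 436, q^n = 1048576, Hamming bound = 2404, |C| = 1943 ≤ bound (satisfied).

Step 1: Compute V_q(n, t) = Σ_{j=0}^2 C(n, j) (q−1)^j.
  j = 0: C(10,0)·(3)^0 = 1·1 = 1.
  j = 1: C(10,1)·(3)^1 = 10·3 = 30.
  j = 2: C(10,2)·(3)^2 = 45·9 = 405.
  V_q(n, t) = 1 + 30 + 405 = 436.
Step 2: q^n = 4^10 = 1048576.
Step 3: Hamming bound ⌊q^n / V_q(n,t)⌋ = ⌊1048576/436⌋ = 2404.
Step 4: Compare |C| = 1943 to 2404: satisfied.
The claimed |C| lies below the Hamming bound.


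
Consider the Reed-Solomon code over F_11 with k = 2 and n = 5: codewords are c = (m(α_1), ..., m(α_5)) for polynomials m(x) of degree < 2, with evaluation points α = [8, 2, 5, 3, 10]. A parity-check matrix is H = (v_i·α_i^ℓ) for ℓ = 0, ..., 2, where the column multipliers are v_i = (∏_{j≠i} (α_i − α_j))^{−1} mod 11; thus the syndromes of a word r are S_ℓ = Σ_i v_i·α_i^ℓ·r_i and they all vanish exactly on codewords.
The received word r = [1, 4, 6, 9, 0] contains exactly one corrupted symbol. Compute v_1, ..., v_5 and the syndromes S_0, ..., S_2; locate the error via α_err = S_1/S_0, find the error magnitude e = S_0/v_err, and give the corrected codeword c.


S = (10, 6, 8), error at position 3, error magnitude e = 9, c = [1, 4, 8, 9, 0].

Step 1: column multipliers v_i = (∏_{j≠i}(α_i − α_j))^{−1} mod 11.
  i = 1 (α = 8): (8−2)(8−5)(8−3)(8−10) = 6·3·5·(−2) = −180 ≡ 7, so v_1 = 7^{−1} = 8 (mod 11).
  i = 2 (α = 2): (2−8)(2−5)(2−3)(2−10) = (−6)·(−3)·(−1)·(−8) = 144 ≡ 1, so v_2 = 1^{−1} = 1 (mod 11).
  i = 3 (α = 5): (5−8)(5−2)(5−3)(5−10) = (−3)·3·2·(−5) = 90 ≡ 2, so v_3 = 2^{−1} = 6 (mod 11).
  i = 4 (α = 3): (3−8)(3−2)(3−5)(3−10) = (−5)·1·(−2)·(−7) = −70 ≡ 7, so v_4 = 7^{−1} = 8 (mod 11).
  i = 5 (α = 10): (10−8)(10−2)(10−5)(10−3) = 2·8·5·7 = 560 ≡ 10, so v_5 = 10^{−1} = 10 (mod 11).
  v = [8, 1, 6, 8, 10].
Step 2: syndromes of r = [1, 4, 6, 9, 0] (all sums mod 11).
  S_0 = Σ v_i r_i = 8·1 + 1·4 + 6·6 + 8·9 + 10·0 = 120 ≡ 10.
  S_1 = Σ v_i α_i r_i = 8·8·1 + 1·2·4 + 6·5·6 + 8·3·9 + 10·10·0 = 468 ≡ 6.
  α_i^2 mod 11 = [9, 4, 3, 9, 1].
  S_2 = Σ v_i α_i^2 r_i = 8·9·1 + 1·4·4 + 6·3·6 + 8·9·9 + 10·1·0 = 844 ≡ 8.
  S = (10, 6, 8) ≠ 0, so r is not a codeword (an error is present).
Step 3: locate the error. For a single error e at position i, S_ℓ = v_i·e·α_i^ℓ, so α_err = S_1/S_0.
  S_0^{−1} = 10^{−1} = 10 (mod 11), so α_err = 6·10 = 60 ≡ 5 = α_3. Error position i = 3.
  Consistency check: S_2/S_1 = 8·2 = 16 ≡ 5 = α_err ✓ (single-error assumption holds).
Step 4: error magnitude e = S_0/v_3 = S_0·∏_{j≠3}(α_3 − α_j) = 10·2 = 20 ≡ 9 (mod 11).
Step 5: correct position 3: c_3 = r_3 − e = 6 − 9 ≡ 8 (mod 11). Hence c = [1, 4, 8, 9, 0].
  Check: interpolating c through the α_i gives m(x) = 5 + 5·x (degree < 2) with m(α_i) = c_i for every i, so c is indeed a codeword.


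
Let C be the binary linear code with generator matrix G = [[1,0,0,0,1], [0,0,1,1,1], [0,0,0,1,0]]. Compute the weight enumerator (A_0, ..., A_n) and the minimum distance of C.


Weight distribution: A_0 = 1, A_1 = 1, A_2 = 3, A_3 = 3. Minimum distance d = 1.

Enumerate all 2^3 = 8 messages m ∈ F_2^3.
For each, compute codeword c = mG in F_2^5, then tally its weight.
  m = 000 → c = 00000, weight = 0.
  m = 100 → c = 10001, weight = 2.
  m = 010 → c = 00111, weight = 3.
  m = 110 → c = 10110, weight = 3.
  m = 001 → c = 00010, weight = 1.
  m = 101 → c = 10011, weight = 3.
  m = 011 → c = 00101, weight = 2.
  m = 111 → c = 10100, weight = 2.
Tally weights:
  weight 0: 1 codewords.
  weight 1: 1 codewords.
  weight 2: 3 codewords.
  weight 3: 3 codewords.
Minimum distance d = smallest w > 0 with A_w > 0 = 1.
Sanity: Σ A_w = 8 = 2^3 = 8 ✓.


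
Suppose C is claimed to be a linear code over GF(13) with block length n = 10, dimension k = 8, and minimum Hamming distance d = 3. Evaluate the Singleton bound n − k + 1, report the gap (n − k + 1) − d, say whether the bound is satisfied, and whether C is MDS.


Singleton RHS = n − k + 1 = 3, slack = 0, bound satisfied, MDS.

Singleton bound: d ≤ n − k + 1.
Here n = 10, k = 8, so n − k + 1 = 3.
Given d = 3, check d ≤ 3: YES.
Slack = (n − k + 1) − d = 0.
The code is MDS (slack = 0).
Description: the claimed parameters are [10, 8, 3]_13; such a code would be MDS (meets Singleton bound).


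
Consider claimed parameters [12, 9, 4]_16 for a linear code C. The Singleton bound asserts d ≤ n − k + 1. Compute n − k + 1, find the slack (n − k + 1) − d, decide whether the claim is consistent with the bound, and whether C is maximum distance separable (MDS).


Singleton RHS = n − k + 1 = 4, slack = 0, bound satisfied, MDS.

Singleton bound: d ≤ n − k + 1.
Here n = 12, k = 9, so n − k + 1 = 4.
Given d = 4, check d ≤ 4: YES.
Slack = (n − k + 1) − d = 0.
The code is MDS (slack = 0).
Description: the claimed parameters are [12, 9, 4]_16; such a code would be MDS (meets Singleton bound).


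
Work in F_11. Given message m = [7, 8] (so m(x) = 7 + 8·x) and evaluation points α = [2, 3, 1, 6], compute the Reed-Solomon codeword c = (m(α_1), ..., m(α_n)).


c = [1, 9, 4, 0]

Message polynomial: m(x) = 7 + 8·x (mod 11).
For each evaluation point α_i, compute m(α_i) mod 11:
  α_1 = 2: Horner steps 8 → 1, so m(2) = 1.
  α_2 = 3: Horner steps 8 → 9, so m(3) = 9.
  α_3 = 1: Horner steps 8 → 4, so m(1) = 4.
  α_4 = 6: Horner steps 8 → 0, so m(6) = 0.
Codeword c = [1, 9, 4, 0] ∈ F_11^4.


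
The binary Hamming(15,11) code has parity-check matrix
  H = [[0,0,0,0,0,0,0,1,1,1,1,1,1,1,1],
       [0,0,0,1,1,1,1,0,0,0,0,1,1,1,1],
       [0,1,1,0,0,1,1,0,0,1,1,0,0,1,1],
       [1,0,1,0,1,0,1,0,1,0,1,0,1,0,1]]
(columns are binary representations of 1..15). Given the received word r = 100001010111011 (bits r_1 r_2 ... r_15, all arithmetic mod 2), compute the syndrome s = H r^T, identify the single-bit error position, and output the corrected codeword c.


s = (0, 0, 1, 1)^T, error position = 3, corrected codeword c = 101001010111011

Compute s = H r^T mod 2 one row at a time:
  s_1 = 1 + 0 + 1 + 1 + 1 + 0 + 1 + 1 = 6 ≡ 0 (mod 2).
  s_2 = 0 + 0 + 1 + 0 + 1 + 0 + 1 + 1 = 4 ≡ 0 (mod 2).
  s_3 = 0 + 0 + 1 + 0 + 1 + 1 + 1 + 1 = 5 ≡ 1 (mod 2).
  s_4 = 1 + 0 + 0 + 0 + 0 + 1 + 0 + 1 = 3 ≡ 1 (mod 2).
s = (0, 0, 1, 1)^T — this equals column 3 of H (binary 0011), so error is at position 3.
Correct: flip bit 3 of r = 100001010111011 to get c = 101001010111011.


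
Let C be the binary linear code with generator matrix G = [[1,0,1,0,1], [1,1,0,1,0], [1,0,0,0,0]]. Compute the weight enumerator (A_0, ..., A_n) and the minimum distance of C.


Weight distribution: A_0 = 1, A_1 = 1, A_2 = 2, A_3 = 2, A_4 = 1, A_5 = 1. Minimum distance d = 1.

Enumerate all 2^3 = 8 messages m ∈ F_2^3.
For each, compute codeword c = mG in F_2^5, then tally its weight.
  m = 000 → c = 00000, weight = 0.
  m = 100 → c = 10101, weight = 3.
  m = 010 → c = 11010, weight = 3.
  m = 110 → c = 01111, weight = 4.
  m = 001 → c = 10000, weight = 1.
  m = 101 → c = 00101, weight = 2.
  m = 011 → c = 01010, weight = 2.
  m = 111 → c = 11111, weight = 5.
Tally weights:
  weight 0: 1 codewords.
  weight 1: 1 codewords.
  weight 2: 2 codewords.
  weight 3: 2 codewords.
  weight 4: 1 codewords.
  weight 5: 1 codewords.
Minimum distance d = smallest w > 0 with A_w > 0 = 1.
Sanity: Σ A_w = 8 = 2^3 = 8 ✓.


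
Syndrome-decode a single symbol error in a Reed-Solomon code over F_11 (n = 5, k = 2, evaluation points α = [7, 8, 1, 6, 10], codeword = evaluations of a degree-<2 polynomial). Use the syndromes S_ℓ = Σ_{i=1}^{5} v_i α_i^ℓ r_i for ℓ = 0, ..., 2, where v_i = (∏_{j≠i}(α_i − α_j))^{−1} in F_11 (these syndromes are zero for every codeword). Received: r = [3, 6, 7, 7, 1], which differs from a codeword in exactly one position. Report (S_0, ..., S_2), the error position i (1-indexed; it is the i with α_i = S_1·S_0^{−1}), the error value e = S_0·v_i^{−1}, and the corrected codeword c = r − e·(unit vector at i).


S = (10, 5, 8), error at position 4, error magnitude e = 7, c = [3, 6, 7, 0, 1].

Step 1: column multipliers v_i = (∏_{j≠i}(α_i − α_j))^{−1} mod 11.
  i = 1 (α = 7): (7−8)(7−1)(7−6)(7−10) = (−1)·6·1·(−3) = 18 ≡ 7, so v_1 = 7^{−1} = 8 (mod 11).
  i = 2 (α = 8): (8−7)(8−1)(8−6)(8−10) = 1·7·2·(−2) = −28 ≡ 5, so v_2 = 5^{−1} = 9 (mod 11).
  i = 3 (α = 1): (1−7)(1−8)(1−6)(1−10) = (−6)·(−7)·(−5)·(−9) = 1890 ≡ 9, so v_3 = 9^{−1} = 5 (mod 11).
  i = 4 (α = 6): (6−7)(6−8)(6−1)(6−10) = (−1)·(−2)·5·(−4) = −40 ≡ 4, so v_4 = 4^{−1} = 3 (mod 11).
  i = 5 (α = 10): (10−7)(10−8)(10−1)(10−6) = 3·2·9·4 = 216 ≡ 7, so v_5 = 7^{−1} = 8 (mod 11).
  v = [8, 9, 5, 3, 8].
Step 2: syndromes of r = [3, 6, 7, 7, 1] (all sums mod 11).
  S_0 = Σ v_i r_i = 8·3 + 9·6 + 5·7 + 3·7 + 8·1 = 142 ≡ 10.
  S_1 = Σ v_i α_i r_i = 8·7·3 + 9·8·6 + 5·1·7 + 3·6·7 + 8·10·1 = 841 ≡ 5.
  α_i^2 mod 11 = [5, 9, 1, 3, 1].
  S_2 = Σ v_i α_i^2 r_i = 8·5·3 + 9·9·6 + 5·1·7 + 3·3·7 + 8·1·1 = 712 ≡ 8.
  S = (10, 5, 8) ≠ 0, so r is not a codeword (an error is present).
Step 3: locate the error. For a single error e at position i, S_ℓ = v_i·e·α_i^ℓ, so α_err = S_1/S_0.
  S_0^{−1} = 10^{−1} = 10 (mod 11), so α_err = 5·10 = 50 ≡ 6 = α_4. Error position i = 4.
  Consistency check: S_2/S_1 = 8·9 = 72 ≡ 6 = α_err ✓ (single-error assumption holds).
Step 4: error magnitude e = S_0/v_4 = S_0·∏_{j≠4}(α_4 − α_j) = 10·4 = 40 ≡ 7 (mod 11).
Step 5: correct position 4: c_4 = r_4 − e = 7 − 7 ≡ 0 (mod 11). Hence c = [3, 6, 7, 0, 1].
  Check: interpolating c through the α_i gives m(x) = 4 + 3·x (degree < 2) with m(α_i) = c_i for every i, so c is indeed a codeword.


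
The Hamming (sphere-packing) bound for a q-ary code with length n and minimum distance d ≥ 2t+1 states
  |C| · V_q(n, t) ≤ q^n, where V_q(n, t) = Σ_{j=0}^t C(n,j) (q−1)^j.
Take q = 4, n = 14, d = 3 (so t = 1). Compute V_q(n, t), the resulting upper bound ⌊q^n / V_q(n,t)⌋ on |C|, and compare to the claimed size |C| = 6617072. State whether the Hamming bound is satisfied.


V_q(n, t) = 43, q^n = 268435456, Hamming bound = 6242685, |C| = 6617072 > bound (violated).

Step 1: Compute V_q(n, t) = Σ_{j=0}^1 C(n, j) (q−1)^j.
  j = 0: C(14,0)·(3)^0 = 1·1 = 1.
  j = 1: C(14,1)·(3)^1 = 14·3 = 42.
  V_q(n, t) = 1 + 42 = 43.
Step 2: q^n = 4^14 = 268435456.
Step 3: Hamming bound ⌊q^n / V_q(n,t)⌋ = ⌊268435456/43⌋ = 6242685.
Step 4: Compare |C| = 6617072 to 6242685: violated.
The claimed |C| lies above the Hamming bound, so no 4-ary code of length 14 with d ≥ 3 can have 6617072 codewords.


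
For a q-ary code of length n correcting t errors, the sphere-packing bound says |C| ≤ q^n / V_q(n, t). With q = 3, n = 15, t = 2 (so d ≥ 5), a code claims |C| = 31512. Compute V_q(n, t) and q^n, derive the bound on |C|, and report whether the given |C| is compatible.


V_q(n, t) = 451, q^n = 14348907, Hamming bound = 31815, |C| = 31512 ≤ bound (satisfied).

Step 1: Compute V_q(n, t) = Σ_{j=0}^2 C(n, j) (q−1)^j.
  j = 0: C(15,0)·(2)^0 = 1·1 = 1.
  j = 1: C(15,1)·(2)^1 = 15·2 = 30.
  j = 2: C(15,2)·(2)^2 = 105·4 = 420.
  V_q(n, t) = 1 + 30 + 420 = 451.
Step 2: q^n = 3^15 = 14348907.
Step 3: Hamming bound ⌊q^n / V_q(n,t)⌋ = ⌊14348907/451⌋ = 31815.
Step 4: Compare |C| = 31512 to 31815: satisfied.
The claimed |C| lies below the Hamming bound.


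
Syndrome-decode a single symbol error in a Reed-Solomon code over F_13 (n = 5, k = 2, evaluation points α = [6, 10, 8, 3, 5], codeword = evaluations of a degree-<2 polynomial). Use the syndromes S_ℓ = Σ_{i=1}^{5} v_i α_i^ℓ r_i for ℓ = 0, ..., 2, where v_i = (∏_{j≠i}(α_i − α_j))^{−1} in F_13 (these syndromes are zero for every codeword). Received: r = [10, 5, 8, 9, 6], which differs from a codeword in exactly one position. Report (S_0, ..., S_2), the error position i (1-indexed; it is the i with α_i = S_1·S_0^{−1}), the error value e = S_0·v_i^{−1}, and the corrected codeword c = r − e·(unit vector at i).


S = (7, 3, 5), error at position 1, error magnitude e = 12, c = [11, 5, 8, 9, 6].

Step 1: column multipliers v_i = (∏_{j≠i}(α_i − α_j))^{−1} mod 13.
  i = 1 (α = 6): (6−10)(6−8)(6−3)(6−5) = (−4)·(−2)·3·1 = 24 ≡ 11, so v_1 = 11^{−1} = 6 (mod 13).
  i = 2 (α = 10): (10−6)(10−8)(10−3)(10−5) = 4·2·7·5 = 280 ≡ 7, so v_2 = 7^{−1} = 2 (mod 13).
  i = 3 (α = 8): (8−6)(8−10)(8−3)(8−5) = 2·(−2)·5·3 = −60 ≡ 5, so v_3 = 5^{−1} = 8 (mod 13).
  i = 4 (α = 3): (3−6)(3−10)(3−8)(3−5) = (−3)·(−7)·(−5)·(−2) = 210 ≡ 2, so v_4 = 2^{−1} = 7 (mod 13).
  i = 5 (α = 5): (5−6)(5−10)(5−8)(5−3) = (−1)·(−5)·(−3)·2 = −30 ≡ 9, so v_5 = 9^{−1} = 3 (mod 13).
  v = [6, 2, 8, 7, 3].
Step 2: syndromes of r = [10, 5, 8, 9, 6] (all sums mod 13).
  S_0 = Σ v_i r_i = 6·10 + 2·5 + 8·8 + 7·9 + 3·6 = 215 ≡ 7.
  S_1 = Σ v_i α_i r_i = 6·6·10 + 2·10·5 + 8·8·8 + 7·3·9 + 3·5·6 = 1251 ≡ 3.
  α_i^2 mod 13 = [10, 9, 12, 9, 12].
  S_2 = Σ v_i α_i^2 r_i = 6·10·10 + 2·9·5 + 8·12·8 + 7·9·9 + 3·12·6 = 2241 ≡ 5.
  S = (7, 3, 5) ≠ 0, so r is not a codeword (an error is present).
Step 3: locate the error. For a single error e at position i, S_ℓ = v_i·e·α_i^ℓ, so α_err = S_1/S_0.
  S_0^{−1} = 7^{−1} = 2 (mod 13), so α_err = 3·2 = 6 ≡ 6 = α_1. Error position i = 1.
  Consistency check: S_2/S_1 = 5·9 = 45 ≡ 6 = α_err ✓ (single-error assumption holds).
Step 4: error magnitude e = S_0/v_1 = S_0·∏_{j≠1}(α_1 − α_j) = 7·11 = 77 ≡ 12 (mod 13).
Step 5: correct position 1: c_1 = r_1 − e = 10 − 12 ≡ 11 (mod 13). Hence c = [11, 5, 8, 9, 6].
  Check: interpolating c through the α_i gives m(x) = 7 + 5·x (degree < 2) with m(α_i) = c_i for every i, so c is indeed a codeword.
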